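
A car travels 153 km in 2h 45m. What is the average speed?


Distance: 153 km
Time: 2h 45m = 165 min = 165/60 = 11/4 hours
Speed = 153 ÷ (11/4) = 153 × 4 / 11 = 612/11 ≈ 55.6 km/h

55.6 km/h


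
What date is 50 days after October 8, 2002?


November 27, 2002

Start: October 8, 2002
Add 50 days
October 8 → November 1: 31 - 8 + 1 = 24 days (50 - 24 = 26 left)
November 1 + 26 = November 27, 2002


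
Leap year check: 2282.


No

Rules: divisible by 4 AND (not by 100 OR by 400)
2282 ÷ 4 = 570 remainder 2 → not divisible by 4
Not divisible by 4 → not a leap year


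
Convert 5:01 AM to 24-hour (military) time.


Input: 5:01 AM
AM hour stays: 5

05:01


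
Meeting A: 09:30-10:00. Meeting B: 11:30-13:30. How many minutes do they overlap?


Meeting A: 570-600 (in minutes from midnight)
Meeting B: 690-810
Overlap start = max(570, 690) = 690
Overlap end = min(600, 810) = 600
Overlap = max(0, 600 - 690) = 0 min

0 minutes


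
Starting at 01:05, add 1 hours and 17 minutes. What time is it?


Start: 65 minutes from midnight
Add: 77 minutes
Total: 142 minutes
Hours: 142 ÷ 60 = 2 remainder 22

02:22


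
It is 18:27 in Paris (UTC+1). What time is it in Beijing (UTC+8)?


01:27 (next day)

Time difference = UTC+8 - UTC+1 = +7 hours
New hour = (18 + 7) mod 24
= 25 mod 24 = 1
Minutes unchanged → 01:27; 25 ≥ 24 → next day


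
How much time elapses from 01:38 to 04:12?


2h 34m

End time in minutes: 4×60 + 12 = 252
Start time in minutes: 1×60 + 38 = 98
Difference = 252 - 98 = 154 minutes
= 2 hours 34 minutes


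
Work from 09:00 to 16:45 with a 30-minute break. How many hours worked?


Total time = (16×60+45) - (9×60+0)
= 1005 - 540 = 465 min
Minus break: 465 - 30 = 435 min
= 7h 15m

7h 15m (435 minutes)


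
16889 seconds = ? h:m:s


Hours: 16889 ÷ 3600 = 4 remainder 2489
Minutes: 2489 ÷ 60 = 41 remainder 29
Seconds: 29

4h 41m 29s


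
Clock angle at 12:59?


Hour hand (12 ≡ 0 on the dial): 0×30 + 59×0.5 = 29.5°
Minute hand = 59×6 = 354°
Difference = |29.5 - 354| = 324.5°
Since > 180°: 360 - 324.5 = 35.5°

35.5°


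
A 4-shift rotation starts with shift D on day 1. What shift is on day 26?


Shift A

Shifts: A, B, C, D
Start: D (index 3)
Day 26: (3 + 26 - 1) mod 4
= 28 mod 4
= 0
Index 0 → shift A


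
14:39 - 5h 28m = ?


09:11

Start: 879 minutes from midnight
Subtract: 328 minutes
Remaining: 879 - 328 = 551
Hours: 9, Minutes: 11


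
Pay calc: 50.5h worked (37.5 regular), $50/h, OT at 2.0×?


Regular: 37.5h × $50 = $1875.00
Overtime: 50.5 - 37.5 = 13.0h
OT pay: 13.0h × $50 × 2.0 = $1300.00
Total = $1875.00 + $1300.00 = $3175.00

$3175.00


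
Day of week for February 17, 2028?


Thursday

Zeller's congruence:
q=17, m=14, k=27, j=20
h = (17 + ⌊13×15/5⌋ + 27 + ⌊27/4⌋ + ⌊20/4⌋ - 2×20) mod 7
= (17 + 39 + 27 + 6 + 5 - 40) mod 7
= 54 mod 7 = 5
h=5 → Thursday


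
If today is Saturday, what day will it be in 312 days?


Wednesday

Start: Saturday (index 5)
(5 + 312) mod 7
= 317 mod 7
= 2
Index 2 → Wednesday


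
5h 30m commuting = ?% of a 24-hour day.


Time: 330 minutes
Day: 1440 minutes
Percentage = (330/1440) × 100 ≈ 22.9%

22.9%


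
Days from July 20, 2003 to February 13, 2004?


From July 20, 2003 to February 13, 2004
Rest of July 2003: 31 - 20 = 11
Full months: August 31, September 30, October 31, November 30, December 31, January 31
Days into February 2004: 13
Total = 11 + 31 + 30 + 31 + 30 + 31 + 31 + 13 = 208 days

208 days


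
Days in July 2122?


Month: July (month 7)
July has 31 days

31 days


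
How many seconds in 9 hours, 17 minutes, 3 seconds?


33423 seconds

Hours: 9 × 3600 = 32400
Minutes: 17 × 60 = 1020
Seconds: 3
Total = 32400 + 1020 + 3 = 33423


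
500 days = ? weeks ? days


Weeks: 500 ÷ 7 = 71 remainder 3

71 weeks 3 days


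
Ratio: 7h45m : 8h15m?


31:33 (0.94)

Duration 1: 465 minutes
Duration 2: 495 minutes
Ratio = 465:495
GCD = 15
Simplified = 31:33
As a decimal: 31/33 ≈ 0.94


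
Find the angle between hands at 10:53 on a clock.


8.5°

Hour hand = 10×30 + 53×0.5 = 326.5°
Minute hand = 53×6 = 318°
Difference = |326.5 - 318| = 8.5°


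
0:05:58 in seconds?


358 seconds

Hours: 0 × 3600 = 0
Minutes: 5 × 60 = 300
Seconds: 58
Total = 0 + 300 + 58 = 358


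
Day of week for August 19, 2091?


Sunday

Zeller's congruence:
q=19, m=8, k=91, j=20
h = (19 + ⌊13×9/5⌋ + 91 + ⌊91/4⌋ + ⌊20/4⌋ - 2×20) mod 7
= (19 + 23 + 91 + 22 + 5 - 40) mod 7
= 120 mod 7 = 1
h=1 → Sunday


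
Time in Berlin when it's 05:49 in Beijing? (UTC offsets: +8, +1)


Time difference = UTC+1 - UTC+8 = -7 hours
New hour = (5 -7) mod 24
= -2 mod 24 = 22
Minutes unchanged → 22:49; -2 < 0 → previous day

22:49 (previous day)


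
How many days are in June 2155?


30 days

Month: June (month 6)
June has 30 days


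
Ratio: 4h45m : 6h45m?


Duration 1: 285 minutes
Duration 2: 405 minutes
Ratio = 285:405
GCD = 15
Simplified = 19:27
As a decimal: 19/27 ≈ 0.70

19:27 (0.70)


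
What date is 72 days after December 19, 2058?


Start: December 19, 2058
Add 72 days
December 19 → January 1: 31 - 19 + 1 = 13 days (72 - 13 = 59 left)
January 1 → February 1: 31 - 1 + 1 = 31 days (59 - 31 = 28 left)
February 1 → March 1: 28 - 1 + 1 = 28 days (28 - 28 = 0 left)
Land exactly on March 1, 2059

March 1, 2059


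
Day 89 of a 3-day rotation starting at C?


Shift A

Shifts: A, B, C
Start: C (index 2)
Day 89: (2 + 89 - 1) mod 3
= 90 mod 3
= 0
Index 0 → shift A


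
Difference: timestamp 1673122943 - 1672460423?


662520 seconds (184.0 hours / 7.67 days)

Difference = 1673122943 - 1672460423 = 662520 seconds
In hours: 662520 / 3600 ≈ 184.0
In days: 662520 / 86400 ≈ 7.67


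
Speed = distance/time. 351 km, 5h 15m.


Distance: 351 km
Time: 5h 15m = 315 min = 315/60 = 21/4 hours
Speed = 351 ÷ (21/4) = 351 × 4 / 21 = 1404/21 ≈ 66.9 km/h

66.9 km/h


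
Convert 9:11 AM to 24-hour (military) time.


Input: 9:11 AM
AM hour stays: 9

09:11


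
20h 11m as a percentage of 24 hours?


0.8410 (84.10%)

Total minutes: 20×60 + 11 = 1211
Day = 24×60 = 1440 minutes
Fraction = 1211/1440 ≈ 0.8410
As a percentage: 1211/1440 × 100 ≈ 84.10%


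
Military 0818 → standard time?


8:18 AM

Hour: 8
8 < 12 → AM


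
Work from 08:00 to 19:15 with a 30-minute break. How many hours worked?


10h 45m (645 minutes)

Total time = (19×60+15) - (8×60+0)
= 1155 - 480 = 675 min
Minus break: 675 - 30 = 645 min
= 10h 45m


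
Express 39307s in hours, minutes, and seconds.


10h 55m 7s

Hours: 39307 ÷ 3600 = 10 remainder 3307
Minutes: 3307 ÷ 60 = 55 remainder 7
Seconds: 7


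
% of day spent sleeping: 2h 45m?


11.5%

Time: 165 minutes
Day: 1440 minutes
Percentage = (165/1440) × 100 ≈ 11.5%


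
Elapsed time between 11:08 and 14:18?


3h 10m

End time in minutes: 14×60 + 18 = 858
Start time in minutes: 11×60 + 8 = 668
Difference = 858 - 668 = 190 minutes
= 3 hours 10 minutes


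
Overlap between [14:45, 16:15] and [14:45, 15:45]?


Meeting A: 885-975 (in minutes from midnight)
Meeting B: 885-945
Overlap start = max(885, 885) = 885
Overlap end = min(975, 945) = 945
Overlap = max(0, 945 - 885) = 60 min

60 minutes


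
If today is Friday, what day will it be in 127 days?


Saturday

Start: Friday (index 4)
(4 + 127) mod 7
= 131 mod 7
= 5
Index 5 → Saturday


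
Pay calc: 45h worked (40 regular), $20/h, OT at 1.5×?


Regular: 40h × $20 = $800.00
Overtime: 45 - 40 = 5h
OT pay: 5h × $20 × 1.5 = $150.00
Total = $800.00 + $150.00 = $950.00

$950.00


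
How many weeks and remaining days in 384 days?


Weeks: 384 ÷ 7 = 54 remainder 6

54 weeks 6 days


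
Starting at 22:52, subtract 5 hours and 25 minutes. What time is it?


Start: 1372 minutes from midnight
Subtract: 325 minutes
Remaining: 1372 - 325 = 1047
Hours: 17, Minutes: 27

17:27


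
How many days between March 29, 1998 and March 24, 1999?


360 days

From March 29, 1998 to March 24, 1999
Rest of March 1998: 31 - 29 = 2
Full months: April 30, May 31, June 30, July 31, August 31, September 30, October 31, November 30, December 31, January 31, February 1999 28
Days into March 1999: 24
Total = 2 + 30 + 31 + 30 + 31 + 31 + 30 + 31 + 30 + 31 + 31 + 28 + 24 = 360 days


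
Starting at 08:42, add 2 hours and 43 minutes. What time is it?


Start: 522 minutes from midnight
Add: 163 minutes
Total: 685 minutes
Hours: 685 ÷ 60 = 11 remainder 25

11:25


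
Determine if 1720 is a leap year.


Rules: divisible by 4 AND (not by 100 OR by 400)
1720 ÷ 4 = 430 exactly → divisible by 4
1720 ÷ 100 = 17 remainder 20 → not divisible by 100
Divisible by 4 but not by 100 → leap year

Yes


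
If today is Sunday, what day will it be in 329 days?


Sunday

Start: Sunday (index 6)
(6 + 329) mod 7
= 335 mod 7
= 6
Index 6 → Sunday


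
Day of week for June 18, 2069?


Tuesday

Zeller's congruence:
q=18, m=6, k=69, j=20
h = (18 + ⌊13×7/5⌋ + 69 + ⌊69/4⌋ + ⌊20/4⌋ - 2×20) mod 7
= (18 + 18 + 69 + 17 + 5 - 40) mod 7
= 87 mod 7 = 3
h=3 → Tuesday


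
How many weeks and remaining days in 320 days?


45 weeks 5 days

Weeks: 320 ÷ 7 = 45 remainder 5


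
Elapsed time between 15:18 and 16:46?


End time in minutes: 16×60 + 46 = 1006
Start time in minutes: 15×60 + 18 = 918
Difference = 1006 - 918 = 88 minutes
= 1 hours 28 minutes

1h 28m


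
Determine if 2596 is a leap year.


Yes

Rules: divisible by 4 AND (not by 100 OR by 400)
2596 ÷ 4 = 649 exactly → divisible by 4
2596 ÷ 100 = 25 remainder 96 → not divisible by 100
Divisible by 4 but not by 100 → leap year


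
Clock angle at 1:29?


Hour hand = 1×30 + 29×0.5 = 44.5°
Minute hand = 29×6 = 174°
Difference = |44.5 - 174| = 129.5°

129.5°


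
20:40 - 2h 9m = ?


Start: 1240 minutes from midnight
Subtract: 129 minutes
Remaining: 1240 - 129 = 1111
Hours: 18, Minutes: 31

18:31


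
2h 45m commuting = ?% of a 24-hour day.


11.5%

Time: 165 minutes
Day: 1440 minutes
Percentage = (165/1440) × 100 ≈ 11.5%


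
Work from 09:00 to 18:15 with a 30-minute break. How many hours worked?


Total time = (18×60+15) - (9×60+0)
= 1095 - 540 = 555 min
Minus break: 555 - 30 = 525 min
= 8h 45m

8h 45m (525 minutes)


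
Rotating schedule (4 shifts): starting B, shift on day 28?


Shifts: A, B, C, D
Start: B (index 1)
Day 28: (1 + 28 - 1) mod 4
= 28 mod 4
= 0
Index 0 → shift A

Shift A


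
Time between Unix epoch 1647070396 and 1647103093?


32697 seconds (9.1 hours / 0.38 days)

Difference = 1647103093 - 1647070396 = 32697 seconds
In hours: 32697 / 3600 ≈ 9.1
In days: 32697 / 86400 ≈ 0.38


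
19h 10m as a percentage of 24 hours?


Total minutes: 19×60 + 10 = 1150
Day = 24×60 = 1440 minutes
Fraction = 1150/1440 ≈ 0.7986
As a percentage: 1150/1440 × 100 ≈ 79.86%

0.7986 (79.86%)


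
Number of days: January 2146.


31 days

Month: January (month 1)
January has 31 days


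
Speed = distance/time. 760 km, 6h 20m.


120.0 km/h

Distance: 760 km
Time: 6h 20m = 380 min = 380/60 = 19/3 hours
Speed = 760 ÷ (19/3) = 760 × 3 / 19 = 2280/19 = 120.0 km/h


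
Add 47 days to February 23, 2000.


April 10, 2000

Start: February 23, 2000
Add 47 days
February 23 → March 1: 29 - 23 + 1 = 7 days (47 - 7 = 40 left)
March 1 → April 1: 31 - 1 + 1 = 31 days (40 - 31 = 9 left)
April 1 + 9 = April 10, 2000


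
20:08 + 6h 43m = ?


02:51 (next day)

Start: 1208 minutes from midnight
Add: 403 minutes
Total: 1611 minutes
Hours: 1611 ÷ 60 = 26 remainder 51
26 ≥ 24 → 26 - 24 = 2 (next day)


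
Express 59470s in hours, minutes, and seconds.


Hours: 59470 ÷ 3600 = 16 remainder 1870
Minutes: 1870 ÷ 60 = 31 remainder 10
Seconds: 10

16h 31m 10s


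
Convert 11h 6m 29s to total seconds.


Hours: 11 × 3600 = 39600
Minutes: 6 × 60 = 360
Seconds: 29
Total = 39600 + 360 + 29 = 39989

39989 seconds


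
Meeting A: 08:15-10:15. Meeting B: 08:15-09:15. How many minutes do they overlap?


Meeting A: 495-615 (in minutes from midnight)
Meeting B: 495-555
Overlap start = max(495, 495) = 495
Overlap end = min(615, 555) = 555
Overlap = max(0, 555 - 495) = 60 min

60 minutes


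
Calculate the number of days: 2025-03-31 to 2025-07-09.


From March 31, 2025 to July 9, 2025
Rest of March 2025: 31 - 31 = 0
Full months: April 30, May 31, June 30
Days into July 2025: 9
Total = 0 + 30 + 31 + 30 + 9 = 100 days

100 days


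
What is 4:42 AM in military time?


04:42

Input: 4:42 AM
AM hour stays: 4


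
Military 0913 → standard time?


9:13 AM

Hour: 9
9 < 12 → AM


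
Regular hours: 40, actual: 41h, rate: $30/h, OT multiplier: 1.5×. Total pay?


$1245.00

Regular: 40h × $30 = $1200.00
Overtime: 41 - 40 = 1h
OT pay: 1h × $30 × 1.5 = $45.00
Total = $1200.00 + $45.00 = $1245.00


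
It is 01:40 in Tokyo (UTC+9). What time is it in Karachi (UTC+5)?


21:40 (previous day)

Time difference = UTC+5 - UTC+9 = -4 hours
New hour = (1 -4) mod 24
= -3 mod 24 = 21
Minutes unchanged → 21:40; -3 < 0 → previous day


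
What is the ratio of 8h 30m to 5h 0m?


Duration 1: 510 minutes
Duration 2: 300 minutes
Ratio = 510:300
GCD = 30
Simplified = 17:10
As a decimal: 17/10 = 1.70

17:10 (1.70)


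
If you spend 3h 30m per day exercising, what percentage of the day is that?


14.6%

Time: 210 minutes
Day: 1440 minutes
Percentage = (210/1440) × 100 ≈ 14.6%


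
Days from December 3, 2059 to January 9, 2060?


37 days

From December 3, 2059 to January 9, 2060
Rest of December 2059: 31 - 3 = 28
Days into January 2060: 9
Total = 28 + 9 = 37 days


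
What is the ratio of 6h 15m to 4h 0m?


25:16 (1.56)

Duration 1: 375 minutes
Duration 2: 240 minutes
Ratio = 375:240
GCD = 15
Simplified = 25:16
As a decimal: 25/16 ≈ 1.56


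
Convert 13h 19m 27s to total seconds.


47967 seconds

Hours: 13 × 3600 = 46800
Minutes: 19 × 60 = 1140
Seconds: 27
Total = 46800 + 1140 + 27 = 47967


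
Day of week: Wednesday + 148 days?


Thursday

Start: Wednesday (index 2)
(2 + 148) mod 7
= 150 mod 7
= 3
Index 3 → Thursday


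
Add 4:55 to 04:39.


09:34

Start: 279 minutes from midnight
Add: 295 minutes
Total: 574 minutes
Hours: 574 ÷ 60 = 9 remainder 34


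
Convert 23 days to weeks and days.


3 weeks 2 days

Weeks: 23 ÷ 7 = 3 remainder 2


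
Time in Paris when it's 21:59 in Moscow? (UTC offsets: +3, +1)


Time difference = UTC+1 - UTC+3 = -2 hours
New hour = (21 -2) mod 24
= 19 mod 24 = 19
Minutes unchanged → 19:59

19:59


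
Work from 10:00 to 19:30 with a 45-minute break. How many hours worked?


8h 45m (525 minutes)

Total time = (19×60+30) - (10×60+0)
= 1170 - 600 = 570 min
Minus break: 570 - 45 = 525 min
= 8h 45m


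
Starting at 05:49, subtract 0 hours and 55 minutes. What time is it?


Start: 349 minutes from midnight
Subtract: 55 minutes
Remaining: 349 - 55 = 294
Hours: 4, Minutes: 54

04:54


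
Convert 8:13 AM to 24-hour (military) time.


Input: 8:13 AM
AM hour stays: 8

08:13


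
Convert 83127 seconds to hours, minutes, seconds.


23h 5m 27s

Hours: 83127 ÷ 3600 = 23 remainder 327
Minutes: 327 ÷ 60 = 5 remainder 27
Seconds: 27


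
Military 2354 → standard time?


Hour: 23
23 - 12 = 11 → PM

11:54 PM


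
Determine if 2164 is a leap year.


Rules: divisible by 4 AND (not by 100 OR by 400)
2164 ÷ 4 = 541 exactly → divisible by 4
2164 ÷ 100 = 21 remainder 64 → not divisible by 100
Divisible by 4 but not by 100 → leap year

Yes


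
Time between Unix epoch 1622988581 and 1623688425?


699844 seconds (194.4 hours / 8.10 days)

Difference = 1623688425 - 1622988581 = 699844 seconds
In hours: 699844 / 3600 ≈ 194.4
In days: 699844 / 86400 ≈ 8.10


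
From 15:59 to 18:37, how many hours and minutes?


End time in minutes: 18×60 + 37 = 1117
Start time in minutes: 15×60 + 59 = 959
Difference = 1117 - 959 = 158 minutes
= 2 hours 38 minutes

2h 38m


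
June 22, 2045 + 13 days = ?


July 5, 2045

Start: June 22, 2045
Add 13 days
June 22 → July 1: 30 - 22 + 1 = 9 days (13 - 9 = 4 left)
July 1 + 4 = July 5, 2045


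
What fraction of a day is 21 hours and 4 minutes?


0.8778 (87.78%)

Total minutes: 21×60 + 4 = 1264
Day = 24×60 = 1440 minutes
Fraction = 1264/1440 ≈ 0.8778
As a percentage: 1264/1440 × 100 ≈ 87.78%


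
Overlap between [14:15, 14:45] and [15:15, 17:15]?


0 minutes

Meeting A: 855-885 (in minutes from midnight)
Meeting B: 915-1035
Overlap start = max(855, 915) = 915
Overlap end = min(885, 1035) = 885
Overlap = max(0, 885 - 915) = 0 min


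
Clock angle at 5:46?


Hour hand = 5×30 + 46×0.5 = 173.0°
Minute hand = 46×6 = 276°
Difference = |173.0 - 276| = 103.0°

103.0°


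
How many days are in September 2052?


30 days

Month: September (month 9)
September has 30 days


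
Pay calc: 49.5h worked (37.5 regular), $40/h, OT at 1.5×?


Regular: 37.5h × $40 = $1500.00
Overtime: 49.5 - 37.5 = 12.0h
OT pay: 12.0h × $40 × 1.5 = $720.00
Total = $1500.00 + $720.00 = $2220.00

$2220.00


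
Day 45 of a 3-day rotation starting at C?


Shifts: A, B, C
Start: C (index 2)
Day 45: (2 + 45 - 1) mod 3
= 46 mod 3
= 1
Index 1 → shift B

Shift B


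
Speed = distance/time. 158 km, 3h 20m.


47.4 km/h

Distance: 158 km
Time: 3h 20m = 200 min = 200/60 = 10/3 hours
Speed = 158 ÷ (10/3) = 158 × 3 / 10 = 474/10 = 47.4 km/h


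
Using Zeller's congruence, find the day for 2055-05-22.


Saturday

Zeller's congruence:
q=22, m=5, k=55, j=20
h = (22 + ⌊13×6/5⌋ + 55 + ⌊55/4⌋ + ⌊20/4⌋ - 2×20) mod 7
= (22 + 15 + 55 + 13 + 5 - 40) mod 7
= 70 mod 7 = 0
h=0 → Saturday


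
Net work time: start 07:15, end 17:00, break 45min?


Total time = (17×60+0) - (7×60+15)
= 1020 - 435 = 585 min
Minus break: 585 - 45 = 540 min
= 9h 0m

9h 0m (540 minutes)


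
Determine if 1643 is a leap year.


Rules: divisible by 4 AND (not by 100 OR by 400)
1643 ÷ 4 = 410 remainder 3 → not divisible by 4
Not divisible by 4 → not a leap year

No


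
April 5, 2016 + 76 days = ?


June 20, 2016

Start: April 5, 2016
Add 76 days
April 5 → May 1: 30 - 5 + 1 = 26 days (76 - 26 = 50 left)
May 1 → June 1: 31 - 1 + 1 = 31 days (50 - 31 = 19 left)
June 1 + 19 = June 20, 2016


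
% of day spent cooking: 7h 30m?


Time: 450 minutes
Day: 1440 minutes
Percentage = (450/1440) × 100 ≈ 31.3%

31.3%


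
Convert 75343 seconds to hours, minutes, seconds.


Hours: 75343 ÷ 3600 = 20 remainder 3343
Minutes: 3343 ÷ 60 = 55 remainder 43
Seconds: 43

20h 55m 43s


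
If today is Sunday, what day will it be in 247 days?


Tuesday

Start: Sunday (index 6)
(6 + 247) mod 7
= 253 mod 7
= 1
Index 1 → Tuesday


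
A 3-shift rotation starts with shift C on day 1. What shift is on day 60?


Shifts: A, B, C
Start: C (index 2)
Day 60: (2 + 60 - 1) mod 3
= 61 mod 3
= 1
Index 1 → shift B

Shift B


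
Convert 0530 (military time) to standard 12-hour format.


Hour: 5
5 < 12 → AM

5:30 AM


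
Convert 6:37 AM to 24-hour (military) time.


06:37

Input: 6:37 AM
AM hour stays: 6


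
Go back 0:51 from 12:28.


11:37

Start: 748 minutes from midnight
Subtract: 51 minutes
Remaining: 748 - 51 = 697
Hours: 11, Minutes: 37


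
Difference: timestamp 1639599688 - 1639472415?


127273 seconds (35.4 hours / 1.47 days)

Difference = 1639599688 - 1639472415 = 127273 seconds
In hours: 127273 / 3600 ≈ 35.4
In days: 127273 / 86400 ≈ 1.47


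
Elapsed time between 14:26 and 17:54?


3h 28m

End time in minutes: 17×60 + 54 = 1074
Start time in minutes: 14×60 + 26 = 866
Difference = 1074 - 866 = 208 minutes
= 3 hours 28 minutes


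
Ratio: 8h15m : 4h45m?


Duration 1: 495 minutes
Duration 2: 285 minutes
Ratio = 495:285
GCD = 15
Simplified = 33:19
As a decimal: 33/19 ≈ 1.74

33:19 (1.74)


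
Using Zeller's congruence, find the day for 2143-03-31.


Zeller's congruence:
q=31, m=3, k=43, j=21
h = (31 + ⌊13×4/5⌋ + 43 + ⌊43/4⌋ + ⌊21/4⌋ - 2×21) mod 7
= (31 + 10 + 43 + 10 + 5 - 42) mod 7
= 57 mod 7 = 1
h=1 → Sunday

Sunday


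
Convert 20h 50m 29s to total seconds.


Hours: 20 × 3600 = 72000
Minutes: 50 × 60 = 3000
Seconds: 29
Total = 72000 + 3000 + 29 = 75029

75029 seconds


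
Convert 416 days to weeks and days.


59 weeks 3 days

Weeks: 416 ÷ 7 = 59 remainder 3


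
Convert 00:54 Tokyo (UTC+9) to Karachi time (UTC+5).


Time difference = UTC+5 - UTC+9 = -4 hours
New hour = (0 -4) mod 24
= -4 mod 24 = 20
Minutes unchanged → 20:54; -4 < 0 → previous day

20:54 (previous day)


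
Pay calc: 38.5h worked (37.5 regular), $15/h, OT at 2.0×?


$592.50

Regular: 37.5h × $15 = $562.50
Overtime: 38.5 - 37.5 = 1.0h
OT pay: 1.0h × $15 × 2.0 = $30.00
Total = $562.50 + $30.00 = $592.50


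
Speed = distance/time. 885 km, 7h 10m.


Distance: 885 km
Time: 7h 10m = 430 min = 430/60 = 43/6 hours
Speed = 885 ÷ (43/6) = 885 × 6 / 43 = 5310/43 ≈ 123.5 km/h

123.5 km/h


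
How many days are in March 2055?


Month: March (month 3)
March has 31 days

31 days


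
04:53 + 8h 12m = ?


13:05

Start: 293 minutes from midnight
Add: 492 minutes
Total: 785 minutes
Hours: 785 ÷ 60 = 13 remainder 5


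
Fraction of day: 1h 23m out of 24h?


0.0576 (5.76%)

Total minutes: 1×60 + 23 = 83
Day = 24×60 = 1440 minutes
Fraction = 83/1440 ≈ 0.0576
As a percentage: 83/1440 × 100 ≈ 5.76%


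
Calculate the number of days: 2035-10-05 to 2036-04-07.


From October 5, 2035 to April 7, 2036
Rest of October 2035: 31 - 5 = 26
Full months: November 30, December 31, January 31, February 2036 29, March 31
Days into April 2036: 7
Total = 26 + 30 + 31 + 31 + 29 + 31 + 7 = 185 days

185 days


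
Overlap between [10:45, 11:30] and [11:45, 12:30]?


0 minutes

Meeting A: 645-690 (in minutes from midnight)
Meeting B: 705-750
Overlap start = max(645, 705) = 705
Overlap end = min(690, 750) = 690
Overlap = max(0, 690 - 705) = 0 min


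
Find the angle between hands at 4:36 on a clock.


Hour hand = 4×30 + 36×0.5 = 138.0°
Minute hand = 36×6 = 216°
Difference = |138.0 - 216| = 78.0°

78.0°


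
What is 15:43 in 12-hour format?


3:43 PM

Hour: 15
15 - 12 = 3 → PM


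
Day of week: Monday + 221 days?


Start: Monday (index 0)
(0 + 221) mod 7
= 221 mod 7
= 4
Index 4 → Friday

Friday


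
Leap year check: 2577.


No

Rules: divisible by 4 AND (not by 100 OR by 400)
2577 ÷ 4 = 644 remainder 1 → not divisible by 4
Not divisible by 4 → not a leap year


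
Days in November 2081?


30 days

Month: November (month 11)
November has 30 days


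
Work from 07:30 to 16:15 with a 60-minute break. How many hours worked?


7h 45m (465 minutes)

Total time = (16×60+15) - (7×60+30)
= 975 - 450 = 525 min
Minus break: 525 - 60 = 465 min
= 7h 45m


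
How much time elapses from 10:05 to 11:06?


End time in minutes: 11×60 + 6 = 666
Start time in minutes: 10×60 + 5 = 605
Difference = 666 - 605 = 61 minutes
= 1 hours 1 minutes

1h 1m


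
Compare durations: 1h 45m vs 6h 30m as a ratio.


Duration 1: 105 minutes
Duration 2: 390 minutes
Ratio = 105:390
GCD = 15
Simplified = 7:26
As a decimal: 7/26 ≈ 0.27

7:26 (0.27)


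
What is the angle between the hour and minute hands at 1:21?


85.5°

Hour hand = 1×30 + 21×0.5 = 40.5°
Minute hand = 21×6 = 126°
Difference = |40.5 - 126| = 85.5°


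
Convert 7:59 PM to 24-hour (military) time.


19:59

Input: 7:59 PM
PM: 7 + 12 = 19


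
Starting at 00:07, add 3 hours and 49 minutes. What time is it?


03:56

Start: 7 minutes from midnight
Add: 229 minutes
Total: 236 minutes
Hours: 236 ÷ 60 = 3 remainder 56


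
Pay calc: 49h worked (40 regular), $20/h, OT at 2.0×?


Regular: 40h × $20 = $800.00
Overtime: 49 - 40 = 9h
OT pay: 9h × $20 × 2.0 = $360.00
Total = $800.00 + $360.00 = $1160.00

$1160.00


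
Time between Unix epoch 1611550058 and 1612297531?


Difference = 1612297531 - 1611550058 = 747473 seconds
In hours: 747473 / 3600 ≈ 207.6
In days: 747473 / 86400 ≈ 8.65

747473 seconds (207.6 hours / 8.65 days)


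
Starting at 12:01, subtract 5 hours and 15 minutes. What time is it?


06:46

Start: 721 minutes from midnight
Subtract: 315 minutes
Remaining: 721 - 315 = 406
Hours: 6, Minutes: 46


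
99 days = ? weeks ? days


Weeks: 99 ÷ 7 = 14 remainder 1

14 weeks 1 days


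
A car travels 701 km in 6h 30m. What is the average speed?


Distance: 701 km
Time: 6h 30m = 390 min = 390/60 = 13/2 hours
Speed = 701 ÷ (13/2) = 701 × 2 / 13 = 1402/13 ≈ 107.8 km/h

107.8 km/h


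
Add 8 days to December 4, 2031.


Start: December 4, 2031
Add 8 days
December 4 + 8 = December 12, 2031

December 12, 2031


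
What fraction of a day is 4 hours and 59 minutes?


0.2076 (20.76%)

Total minutes: 4×60 + 59 = 299
Day = 24×60 = 1440 minutes
Fraction = 299/1440 ≈ 0.2076
As a percentage: 299/1440 × 100 ≈ 20.76%


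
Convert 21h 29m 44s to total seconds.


Hours: 21 × 3600 = 75600
Minutes: 29 × 60 = 1740
Seconds: 44
Total = 75600 + 1740 + 44 = 77384

77384 seconds


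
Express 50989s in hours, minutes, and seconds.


Hours: 50989 ÷ 3600 = 14 remainder 589
Minutes: 589 ÷ 60 = 9 remainder 49
Seconds: 49

14h 9m 49s


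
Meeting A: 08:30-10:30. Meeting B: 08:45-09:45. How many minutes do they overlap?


60 minutes

Meeting A: 510-630 (in minutes from midnight)
Meeting B: 525-585
Overlap start = max(510, 525) = 525
Overlap end = min(630, 585) = 585
Overlap = max(0, 585 - 525) = 60 min


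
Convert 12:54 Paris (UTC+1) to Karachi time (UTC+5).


16:54

Time difference = UTC+5 - UTC+1 = +4 hours
New hour = (12 + 4) mod 24
= 16 mod 24 = 16
Minutes unchanged → 16:54


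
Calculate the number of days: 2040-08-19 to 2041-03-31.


224 days

From August 19, 2040 to March 31, 2041
Rest of August 2040: 31 - 19 = 12
Full months: September 30, October 31, November 30, December 31, January 31, February 2041 28
Days into March 2041: 31
Total = 12 + 30 + 31 + 30 + 31 + 31 + 28 + 31 = 224 days


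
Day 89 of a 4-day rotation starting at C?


Shift C

Shifts: A, B, C, D
Start: C (index 2)
Day 89: (2 + 89 - 1) mod 4
= 90 mod 4
= 2
Index 2 → shift C


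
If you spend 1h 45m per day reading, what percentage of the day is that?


Time: 105 minutes
Day: 1440 minutes
Percentage = (105/1440) × 100 ≈ 7.3%

7.3%


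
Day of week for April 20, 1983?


Wednesday

Zeller's congruence:
q=20, m=4, k=83, j=19
h = (20 + ⌊13×5/5⌋ + 83 + ⌊83/4⌋ + ⌊19/4⌋ - 2×19) mod 7
= (20 + 13 + 83 + 20 + 4 - 38) mod 7
= 102 mod 7 = 4
h=4 → Wednesday


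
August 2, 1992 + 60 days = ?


October 1, 1992

Start: August 2, 1992
Add 60 days
August 2 → September 1: 31 - 2 + 1 = 30 days (60 - 30 = 30 left)
September 1 → October 1: 30 - 1 + 1 = 30 days (30 - 30 = 0 left)
Land exactly on October 1, 1992


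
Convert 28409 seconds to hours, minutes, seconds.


7h 53m 29s

Hours: 28409 ÷ 3600 = 7 remainder 3209
Minutes: 3209 ÷ 60 = 53 remainder 29
Seconds: 29


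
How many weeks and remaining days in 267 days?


Weeks: 267 ÷ 7 = 38 remainder 1

38 weeks 1 days


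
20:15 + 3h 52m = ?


00:07 (next day)

Start: 1215 minutes from midnight
Add: 232 minutes
Total: 1447 minutes
Hours: 1447 ÷ 60 = 24 remainder 7
24 ≥ 24 → 24 - 24 = 0 (next day)


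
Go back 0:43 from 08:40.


07:57

Start: 520 minutes from midnight
Subtract: 43 minutes
Remaining: 520 - 43 = 477
Hours: 7, Minutes: 57


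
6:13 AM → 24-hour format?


Input: 6:13 AM
AM hour stays: 6

06:13


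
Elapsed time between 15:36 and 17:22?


1h 46m

End time in minutes: 17×60 + 22 = 1042
Start time in minutes: 15×60 + 36 = 936
Difference = 1042 - 936 = 106 minutes
= 1 hours 46 minutes


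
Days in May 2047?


31 days

Month: May (month 5)
May has 31 days


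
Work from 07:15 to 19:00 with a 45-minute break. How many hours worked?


Total time = (19×60+0) - (7×60+15)
= 1140 - 435 = 705 min
Minus break: 705 - 45 = 660 min
= 11h 0m

11h 0m (660 minutes)


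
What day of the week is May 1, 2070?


Zeller's congruence:
q=1, m=5, k=70, j=20
h = (1 + ⌊13×6/5⌋ + 70 + ⌊70/4⌋ + ⌊20/4⌋ - 2×20) mod 7
= (1 + 15 + 70 + 17 + 5 - 40) mod 7
= 68 mod 7 = 5
h=5 → Thursday

Thursday


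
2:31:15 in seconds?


Hours: 2 × 3600 = 7200
Minutes: 31 × 60 = 1860
Seconds: 15
Total = 7200 + 1860 + 15 = 9075

9075 seconds


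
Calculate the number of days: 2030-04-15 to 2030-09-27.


165 days

From April 15, 2030 to September 27, 2030
Rest of April 2030: 30 - 15 = 15
Full months: May 31, June 30, July 31, August 31
Days into September 2030: 27
Total = 15 + 31 + 30 + 31 + 31 + 27 = 165 days


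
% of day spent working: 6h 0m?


Time: 360 minutes
Day: 1440 minutes
Percentage = (360/1440) × 100 = 25.0%

25.0%


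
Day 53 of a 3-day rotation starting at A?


Shifts: A, B, C
Start: A (index 0)
Day 53: (0 + 53 - 1) mod 3
= 52 mod 3
= 1
Index 1 → shift B

Shift B


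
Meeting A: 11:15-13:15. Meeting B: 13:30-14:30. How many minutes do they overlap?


0 minutes

Meeting A: 675-795 (in minutes from midnight)
Meeting B: 810-870
Overlap start = max(675, 810) = 810
Overlap end = min(795, 870) = 795
Overlap = max(0, 795 - 810) = 0 min


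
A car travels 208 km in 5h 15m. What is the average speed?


39.6 km/h

Distance: 208 km
Time: 5h 15m = 315 min = 315/60 = 21/4 hours
Speed = 208 ÷ (21/4) = 208 × 4 / 21 = 832/21 ≈ 39.6 km/h


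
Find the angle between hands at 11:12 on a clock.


Hour hand = 11×30 + 12×0.5 = 336.0°
Minute hand = 12×6 = 72°
Difference = |336.0 - 72| = 264.0°
Since > 180°: 360 - 264.0 = 96.0°

96.0°


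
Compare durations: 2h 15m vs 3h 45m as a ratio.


3:5 (0.60)

Duration 1: 135 minutes
Duration 2: 225 minutes
Ratio = 135:225
GCD = 45
Simplified = 3:5
As a decimal: 3/5 = 0.60


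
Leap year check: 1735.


Rules: divisible by 4 AND (not by 100 OR by 400)
1735 ÷ 4 = 433 remainder 3 → not divisible by 4
Not divisible by 4 → not a leap year

No


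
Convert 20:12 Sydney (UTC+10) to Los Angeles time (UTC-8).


Time difference = UTC-8 - UTC+10 = -18 hours
New hour = (20 -18) mod 24
= 2 mod 24 = 2
Minutes unchanged → 02:12

02:12


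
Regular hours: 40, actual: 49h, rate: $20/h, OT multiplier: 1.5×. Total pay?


$1070.00

Regular: 40h × $20 = $800.00
Overtime: 49 - 40 = 9h
OT pay: 9h × $20 × 1.5 = $270.00
Total = $800.00 + $270.00 = $1070.00


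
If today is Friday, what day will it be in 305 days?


Tuesday

Start: Friday (index 4)
(4 + 305) mod 7
= 309 mod 7
= 1
Index 1 → Tuesday


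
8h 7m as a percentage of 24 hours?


0.3382 (33.82%)

Total minutes: 8×60 + 7 = 487
Day = 24×60 = 1440 minutes
Fraction = 487/1440 ≈ 0.3382
As a percentage: 487/1440 × 100 ≈ 33.82%


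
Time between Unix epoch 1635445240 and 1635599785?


154545 seconds (42.9 hours / 1.79 days)

Difference = 1635599785 - 1635445240 = 154545 seconds
In hours: 154545 / 3600 ≈ 42.9
In days: 154545 / 86400 ≈ 1.79


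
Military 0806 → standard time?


Hour: 8
8 < 12 → AM

8:06 AM


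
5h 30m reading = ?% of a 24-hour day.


22.9%

Time: 330 minutes
Day: 1440 minutes
Percentage = (330/1440) × 100 ≈ 22.9%


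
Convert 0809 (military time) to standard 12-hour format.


Hour: 8
8 < 12 → AM

8:09 AM


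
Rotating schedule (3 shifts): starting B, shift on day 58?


Shift B

Shifts: A, B, C
Start: B (index 1)
Day 58: (1 + 58 - 1) mod 3
= 58 mod 3
= 1
Index 1 → shift B


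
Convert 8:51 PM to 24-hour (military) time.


20:51

Input: 8:51 PM
PM: 8 + 12 = 20


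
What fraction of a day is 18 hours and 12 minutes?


0.7583 (75.83%)

Total minutes: 18×60 + 12 = 1092
Day = 24×60 = 1440 minutes
Fraction = 1092/1440 ≈ 0.7583
As a percentage: 1092/1440 × 100 ≈ 75.83%


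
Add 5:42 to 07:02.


12:44

Start: 422 minutes from midnight
Add: 342 minutes
Total: 764 minutes
Hours: 764 ÷ 60 = 12 remainder 44


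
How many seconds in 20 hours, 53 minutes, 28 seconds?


75208 seconds

Hours: 20 × 3600 = 72000
Minutes: 53 × 60 = 3180
Seconds: 28
Total = 72000 + 3180 + 28 = 75208


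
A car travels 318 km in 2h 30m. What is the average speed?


127.2 km/h

Distance: 318 km
Time: 2h 30m = 150 min = 150/60 = 5/2 hours
Speed = 318 ÷ (5/2) = 318 × 2 / 5 = 636/5 = 127.2 km/h


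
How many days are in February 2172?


Month: February (month 2)
February: 28 or 29 (leap year)
2172 leap year? Yes

29 days


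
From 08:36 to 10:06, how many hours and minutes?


1h 30m

End time in minutes: 10×60 + 6 = 606
Start time in minutes: 8×60 + 36 = 516
Difference = 606 - 516 = 90 minutes
= 1 hours 30 minutes


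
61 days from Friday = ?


Start: Friday (index 4)
(4 + 61) mod 7
= 65 mod 7
= 2
Index 2 → Wednesday

Wednesday


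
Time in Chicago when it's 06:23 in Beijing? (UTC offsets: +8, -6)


16:23 (previous day)

Time difference = UTC-6 - UTC+8 = -14 hours
New hour = (6 -14) mod 24
= -8 mod 24 = 16
Minutes unchanged → 16:23; -8 < 0 → previous day


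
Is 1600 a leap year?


Yes

Rules: divisible by 4 AND (not by 100 OR by 400)
1600 ÷ 4 = 400 exactly → divisible by 4
1600 ÷ 100 = 16 exactly → divisible by 100
1600 ÷ 400 = 4 exactly → divisible by 400
Divisible by 400 → leap year


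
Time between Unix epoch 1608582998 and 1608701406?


Difference = 1608701406 - 1608582998 = 118408 seconds
In hours: 118408 / 3600 ≈ 32.9
In days: 118408 / 86400 ≈ 1.37

118408 seconds (32.9 hours / 1.37 days)


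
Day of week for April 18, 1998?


Zeller's congruence:
q=18, m=4, k=98, j=19
h = (18 + ⌊13×5/5⌋ + 98 + ⌊98/4⌋ + ⌊19/4⌋ - 2×19) mod 7
= (18 + 13 + 98 + 24 + 4 - 38) mod 7
= 119 mod 7 = 0
h=0 → Saturday

Saturday


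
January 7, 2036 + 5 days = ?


January 12, 2036

Start: January 7, 2036
Add 5 days
January 7 + 5 = January 12, 2036


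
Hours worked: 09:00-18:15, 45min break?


Total time = (18×60+15) - (9×60+0)
= 1095 - 540 = 555 min
Minus break: 555 - 45 = 510 min
= 8h 30m

8h 30m (510 minutes)


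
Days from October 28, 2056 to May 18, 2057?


From October 28, 2056 to May 18, 2057
Rest of October 2056: 31 - 28 = 3
Full months: November 30, December 31, January 31, February 2057 28, March 31, April 30
Days into May 2057: 18
Total = 3 + 30 + 31 + 31 + 28 + 31 + 30 + 18 = 202 days

202 days


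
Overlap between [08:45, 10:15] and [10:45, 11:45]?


Meeting A: 525-615 (in minutes from midnight)
Meeting B: 645-705
Overlap start = max(525, 645) = 645
Overlap end = min(615, 705) = 615
Overlap = max(0, 615 - 645) = 0 min

0 minutes


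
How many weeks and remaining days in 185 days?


26 weeks 3 days

Weeks: 185 ÷ 7 = 26 remainder 3


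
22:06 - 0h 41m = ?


Start: 1326 minutes from midnight
Subtract: 41 minutes
Remaining: 1326 - 41 = 1285
Hours: 21, Minutes: 25

21:25


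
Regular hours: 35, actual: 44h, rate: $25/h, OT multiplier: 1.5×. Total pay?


$1212.50

Regular: 35h × $25 = $875.00
Overtime: 44 - 35 = 9h
OT pay: 9h × $25 × 1.5 = $337.50
Total = $875.00 + $337.50 = $1212.50


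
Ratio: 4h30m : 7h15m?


Duration 1: 270 minutes
Duration 2: 435 minutes
Ratio = 270:435
GCD = 15
Simplified = 18:29
As a decimal: 18/29 ≈ 0.62

18:29 (0.62)


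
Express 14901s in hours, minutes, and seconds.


4h 8m 21s

Hours: 14901 ÷ 3600 = 4 remainder 501
Minutes: 501 ÷ 60 = 8 remainder 21
Seconds: 21


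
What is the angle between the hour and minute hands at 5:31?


20.5°

Hour hand = 5×30 + 31×0.5 = 165.5°
Minute hand = 31×6 = 186°
Difference = |165.5 - 186| = 20.5°


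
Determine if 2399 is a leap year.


No

Rules: divisible by 4 AND (not by 100 OR by 400)
2399 ÷ 4 = 599 remainder 3 → not divisible by 4
Not divisible by 4 → not a leap year


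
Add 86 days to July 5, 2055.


September 29, 2055

Start: July 5, 2055
Add 86 days
July 5 → August 1: 31 - 5 + 1 = 27 days (86 - 27 = 59 left)
August 1 → September 1: 31 - 1 + 1 = 31 days (59 - 31 = 28 left)
September 1 + 28 = September 29, 2055


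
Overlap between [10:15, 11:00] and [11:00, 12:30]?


Meeting A: 615-660 (in minutes from midnight)
Meeting B: 660-750
Overlap start = max(615, 660) = 660
Overlap end = min(660, 750) = 660
Overlap = max(0, 660 - 660) = 0 min

0 minutes


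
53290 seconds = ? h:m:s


Hours: 53290 ÷ 3600 = 14 remainder 2890
Minutes: 2890 ÷ 60 = 48 remainder 10
Seconds: 10

14h 48m 10s


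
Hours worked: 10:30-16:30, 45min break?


Total time = (16×60+30) - (10×60+30)
= 990 - 630 = 360 min
Minus break: 360 - 45 = 315 min
= 5h 15m

5h 15m (315 minutes)


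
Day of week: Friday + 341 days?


Start: Friday (index 4)
(4 + 341) mod 7
= 345 mod 7
= 2
Index 2 → Wednesday

Wednesday


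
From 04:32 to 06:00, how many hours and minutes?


1h 28m

End time in minutes: 6×60 + 0 = 360
Start time in minutes: 4×60 + 32 = 272
Difference = 360 - 272 = 88 minutes
= 1 hours 28 minutes


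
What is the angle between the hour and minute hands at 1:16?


Hour hand = 1×30 + 16×0.5 = 38.0°
Minute hand = 16×6 = 96°
Difference = |38.0 - 96| = 58.0°

58.0°


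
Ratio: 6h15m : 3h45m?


5:3 (1.67)

Duration 1: 375 minutes
Duration 2: 225 minutes
Ratio = 375:225
GCD = 75
Simplified = 5:3
As a decimal: 5/3 ≈ 1.67


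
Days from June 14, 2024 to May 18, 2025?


From June 14, 2024 to May 18, 2025
Rest of June 2024: 30 - 14 = 16
Full months: July 31, August 31, September 30, October 31, November 30, December 31, January 31, February 2025 28, March 31, April 30
Days into May 2025: 18
Total = 16 + 31 + 31 + 30 + 31 + 30 + 31 + 31 + 28 + 31 + 30 + 18 = 338 days

338 days


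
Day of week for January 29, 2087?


Zeller's congruence:
q=29, m=13, k=86, j=20
h = (29 + ⌊13×14/5⌋ + 86 + ⌊86/4⌋ + ⌊20/4⌋ - 2×20) mod 7
= (29 + 36 + 86 + 21 + 5 - 40) mod 7
= 137 mod 7 = 4
h=4 → Wednesday

Wednesday


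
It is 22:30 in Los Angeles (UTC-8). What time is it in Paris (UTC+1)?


07:30 (next day)

Time difference = UTC+1 - UTC-8 = +9 hours
New hour = (22 + 9) mod 24
= 31 mod 24 = 7
Minutes unchanged → 07:30; 31 ≥ 24 → next day


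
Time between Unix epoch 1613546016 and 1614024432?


Difference = 1614024432 - 1613546016 = 478416 seconds
In hours: 478416 / 3600 ≈ 132.9
In days: 478416 / 86400 ≈ 5.54

478416 seconds (132.9 hours / 5.54 days)


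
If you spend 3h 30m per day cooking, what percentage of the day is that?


14.6%

Time: 210 minutes
Day: 1440 minutes
Percentage = (210/1440) × 100 ≈ 14.6%


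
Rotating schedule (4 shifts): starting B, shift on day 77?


Shifts: A, B, C, D
Start: B (index 1)
Day 77: (1 + 77 - 1) mod 4
= 77 mod 4
= 1
Index 1 → shift B

Shift B


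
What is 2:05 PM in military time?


14:05

Input: 2:05 PM
PM: 2 + 12 = 14


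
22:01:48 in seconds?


79308 seconds

Hours: 22 × 3600 = 79200
Minutes: 1 × 60 = 60
Seconds: 48
Total = 79200 + 60 + 48 = 79308


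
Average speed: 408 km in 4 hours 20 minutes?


94.2 km/h

Distance: 408 km
Time: 4h 20m = 260 min = 260/60 = 13/3 hours
Speed = 408 ÷ (13/3) = 408 × 3 / 13 = 1224/13 ≈ 94.2 km/h


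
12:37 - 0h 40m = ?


Start: 757 minutes from midnight
Subtract: 40 minutes
Remaining: 757 - 40 = 717
Hours: 11, Minutes: 57

11:57
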